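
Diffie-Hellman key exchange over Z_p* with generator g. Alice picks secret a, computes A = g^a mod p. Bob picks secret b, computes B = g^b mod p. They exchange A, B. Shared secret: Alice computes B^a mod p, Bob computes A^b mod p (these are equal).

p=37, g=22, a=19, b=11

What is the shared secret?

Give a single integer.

A = 22^19 mod 37  (bits of 19 = 10011)
  bit 0 = 1: r = r^2 * 22 mod 37 = 1^2 * 22 = 1*22 = 22
  bit 1 = 0: r = r^2 mod 37 = 22^2 = 3
  bit 2 = 0: r = r^2 mod 37 = 3^2 = 9
  bit 3 = 1: r = r^2 * 22 mod 37 = 9^2 * 22 = 7*22 = 6
  bit 4 = 1: r = r^2 * 22 mod 37 = 6^2 * 22 = 36*22 = 15
  -> A = 15
B = 22^11 mod 37  (bits of 11 = 1011)
  bit 0 = 1: r = r^2 * 22 mod 37 = 1^2 * 22 = 1*22 = 22
  bit 1 = 0: r = r^2 mod 37 = 22^2 = 3
  bit 2 = 1: r = r^2 * 22 mod 37 = 3^2 * 22 = 9*22 = 13
  bit 3 = 1: r = r^2 * 22 mod 37 = 13^2 * 22 = 21*22 = 18
  -> B = 18
s = B^a = 18^19 mod 37  (bits of 19 = 10011)
  bit 0 = 1: r = r^2 * 18 mod 37 = 1^2 * 18 = 1*18 = 18
  bit 1 = 0: r = r^2 mod 37 = 18^2 = 28
  bit 2 = 0: r = r^2 mod 37 = 28^2 = 7
  bit 3 = 1: r = r^2 * 18 mod 37 = 7^2 * 18 = 12*18 = 31
  bit 4 = 1: r = r^2 * 18 mod 37 = 31^2 * 18 = 36*18 = 19
  -> s = B^a = 19

Answer: 19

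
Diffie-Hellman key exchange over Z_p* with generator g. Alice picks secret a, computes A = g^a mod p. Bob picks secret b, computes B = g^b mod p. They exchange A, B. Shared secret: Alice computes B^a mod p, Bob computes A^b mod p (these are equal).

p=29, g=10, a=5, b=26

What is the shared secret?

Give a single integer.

A = 10^5 mod 29  (bits of 5 = 101)
  bit 0 = 1: r = r^2 * 10 mod 29 = 1^2 * 10 = 1*10 = 10
  bit 1 = 0: r = r^2 mod 29 = 10^2 = 13
  bit 2 = 1: r = r^2 * 10 mod 29 = 13^2 * 10 = 24*10 = 8
  -> A = 8
B = 10^26 mod 29  (bits of 26 = 11010)
  bit 0 = 1: r = r^2 * 10 mod 29 = 1^2 * 10 = 1*10 = 10
  bit 1 = 1: r = r^2 * 10 mod 29 = 10^2 * 10 = 13*10 = 14
  bit 2 = 0: r = r^2 mod 29 = 14^2 = 22
  bit 3 = 1: r = r^2 * 10 mod 29 = 22^2 * 10 = 20*10 = 26
  bit 4 = 0: r = r^2 mod 29 = 26^2 = 9
  -> B = 9
s = B^a = 9^5 mod 29  (bits of 5 = 101)
  bit 0 = 1: r = r^2 * 9 mod 29 = 1^2 * 9 = 1*9 = 9
  bit 1 = 0: r = r^2 mod 29 = 9^2 = 23
  bit 2 = 1: r = r^2 * 9 mod 29 = 23^2 * 9 = 7*9 = 5
  -> s = B^a = 5

Answer: 5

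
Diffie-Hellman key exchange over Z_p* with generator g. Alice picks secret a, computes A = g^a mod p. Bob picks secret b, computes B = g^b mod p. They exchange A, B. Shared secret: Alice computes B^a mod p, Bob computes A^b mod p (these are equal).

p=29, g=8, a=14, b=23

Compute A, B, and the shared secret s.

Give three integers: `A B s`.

Answer: 28 14 28

Derivation:
A = 8^14 mod 29  (bits of 14 = 1110)
  bit 0 = 1: r = r^2 * 8 mod 29 = 1^2 * 8 = 1*8 = 8
  bit 1 = 1: r = r^2 * 8 mod 29 = 8^2 * 8 = 6*8 = 19
  bit 2 = 1: r = r^2 * 8 mod 29 = 19^2 * 8 = 13*8 = 17
  bit 3 = 0: r = r^2 mod 29 = 17^2 = 28
  -> A = 28
B = 8^23 mod 29  (bits of 23 = 10111)
  bit 0 = 1: r = r^2 * 8 mod 29 = 1^2 * 8 = 1*8 = 8
  bit 1 = 0: r = r^2 mod 29 = 8^2 = 6
  bit 2 = 1: r = r^2 * 8 mod 29 = 6^2 * 8 = 7*8 = 27
  bit 3 = 1: r = r^2 * 8 mod 29 = 27^2 * 8 = 4*8 = 3
  bit 4 = 1: r = r^2 * 8 mod 29 = 3^2 * 8 = 9*8 = 14
  -> B = 14
s = B^a = 14^14 mod 29  (bits of 14 = 1110)
  bit 0 = 1: r = r^2 * 14 mod 29 = 1^2 * 14 = 1*14 = 14
  bit 1 = 1: r = r^2 * 14 mod 29 = 14^2 * 14 = 22*14 = 18
  bit 2 = 1: r = r^2 * 14 mod 29 = 18^2 * 14 = 5*14 = 12
  bit 3 = 0: r = r^2 mod 29 = 12^2 = 28
  -> s = B^a = 28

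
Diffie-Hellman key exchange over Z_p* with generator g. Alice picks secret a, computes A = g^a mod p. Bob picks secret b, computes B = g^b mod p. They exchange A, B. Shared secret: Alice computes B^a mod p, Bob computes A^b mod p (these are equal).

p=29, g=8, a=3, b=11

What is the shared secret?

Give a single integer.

A = 8^3 mod 29  (bits of 3 = 11)
  bit 0 = 1: r = r^2 * 8 mod 29 = 1^2 * 8 = 1*8 = 8
  bit 1 = 1: r = r^2 * 8 mod 29 = 8^2 * 8 = 6*8 = 19
  -> A = 19
B = 8^11 mod 29  (bits of 11 = 1011)
  bit 0 = 1: r = r^2 * 8 mod 29 = 1^2 * 8 = 1*8 = 8
  bit 1 = 0: r = r^2 mod 29 = 8^2 = 6
  bit 2 = 1: r = r^2 * 8 mod 29 = 6^2 * 8 = 7*8 = 27
  bit 3 = 1: r = r^2 * 8 mod 29 = 27^2 * 8 = 4*8 = 3
  -> B = 3
s = B^a = 3^3 mod 29  (bits of 3 = 11)
  bit 0 = 1: r = r^2 * 3 mod 29 = 1^2 * 3 = 1*3 = 3
  bit 1 = 1: r = r^2 * 3 mod 29 = 3^2 * 3 = 9*3 = 27
  -> s = B^a = 27

Answer: 27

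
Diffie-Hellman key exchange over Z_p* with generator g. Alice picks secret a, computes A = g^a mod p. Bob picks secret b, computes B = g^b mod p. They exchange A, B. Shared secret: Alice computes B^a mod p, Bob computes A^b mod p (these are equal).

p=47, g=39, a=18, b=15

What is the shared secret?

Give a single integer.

Answer: 32

Derivation:
A = 39^18 mod 47  (bits of 18 = 10010)
  bit 0 = 1: r = r^2 * 39 mod 47 = 1^2 * 39 = 1*39 = 39
  bit 1 = 0: r = r^2 mod 47 = 39^2 = 17
  bit 2 = 0: r = r^2 mod 47 = 17^2 = 7
  bit 3 = 1: r = r^2 * 39 mod 47 = 7^2 * 39 = 2*39 = 31
  bit 4 = 0: r = r^2 mod 47 = 31^2 = 21
  -> A = 21
B = 39^15 mod 47  (bits of 15 = 1111)
  bit 0 = 1: r = r^2 * 39 mod 47 = 1^2 * 39 = 1*39 = 39
  bit 1 = 1: r = r^2 * 39 mod 47 = 39^2 * 39 = 17*39 = 5
  bit 2 = 1: r = r^2 * 39 mod 47 = 5^2 * 39 = 25*39 = 35
  bit 3 = 1: r = r^2 * 39 mod 47 = 35^2 * 39 = 3*39 = 23
  -> B = 23
s = B^a = 23^18 mod 47  (bits of 18 = 10010)
  bit 0 = 1: r = r^2 * 23 mod 47 = 1^2 * 23 = 1*23 = 23
  bit 1 = 0: r = r^2 mod 47 = 23^2 = 12
  bit 2 = 0: r = r^2 mod 47 = 12^2 = 3
  bit 3 = 1: r = r^2 * 23 mod 47 = 3^2 * 23 = 9*23 = 19
  bit 4 = 0: r = r^2 mod 47 = 19^2 = 32
  -> s = B^a = 32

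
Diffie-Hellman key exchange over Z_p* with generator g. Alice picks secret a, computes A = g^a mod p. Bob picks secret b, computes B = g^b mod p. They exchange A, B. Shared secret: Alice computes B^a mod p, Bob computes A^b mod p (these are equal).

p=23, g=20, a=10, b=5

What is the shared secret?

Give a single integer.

Answer: 16

Derivation:
A = 20^10 mod 23  (bits of 10 = 1010)
  bit 0 = 1: r = r^2 * 20 mod 23 = 1^2 * 20 = 1*20 = 20
  bit 1 = 0: r = r^2 mod 23 = 20^2 = 9
  bit 2 = 1: r = r^2 * 20 mod 23 = 9^2 * 20 = 12*20 = 10
  bit 3 = 0: r = r^2 mod 23 = 10^2 = 8
  -> A = 8
B = 20^5 mod 23  (bits of 5 = 101)
  bit 0 = 1: r = r^2 * 20 mod 23 = 1^2 * 20 = 1*20 = 20
  bit 1 = 0: r = r^2 mod 23 = 20^2 = 9
  bit 2 = 1: r = r^2 * 20 mod 23 = 9^2 * 20 = 12*20 = 10
  -> B = 10
s = B^a = 10^10 mod 23  (bits of 10 = 1010)
  bit 0 = 1: r = r^2 * 10 mod 23 = 1^2 * 10 = 1*10 = 10
  bit 1 = 0: r = r^2 mod 23 = 10^2 = 8
  bit 2 = 1: r = r^2 * 10 mod 23 = 8^2 * 10 = 18*10 = 19
  bit 3 = 0: r = r^2 mod 23 = 19^2 = 16
  -> s = B^a = 16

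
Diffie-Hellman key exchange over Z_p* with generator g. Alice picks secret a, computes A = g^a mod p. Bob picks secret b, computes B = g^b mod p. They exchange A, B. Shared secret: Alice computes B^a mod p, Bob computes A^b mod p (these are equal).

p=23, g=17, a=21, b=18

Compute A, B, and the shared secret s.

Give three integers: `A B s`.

Answer: 19 3 8

Derivation:
A = 17^21 mod 23  (bits of 21 = 10101)
  bit 0 = 1: r = r^2 * 17 mod 23 = 1^2 * 17 = 1*17 = 17
  bit 1 = 0: r = r^2 mod 23 = 17^2 = 13
  bit 2 = 1: r = r^2 * 17 mod 23 = 13^2 * 17 = 8*17 = 21
  bit 3 = 0: r = r^2 mod 23 = 21^2 = 4
  bit 4 = 1: r = r^2 * 17 mod 23 = 4^2 * 17 = 16*17 = 19
  -> A = 19
B = 17^18 mod 23  (bits of 18 = 10010)
  bit 0 = 1: r = r^2 * 17 mod 23 = 1^2 * 17 = 1*17 = 17
  bit 1 = 0: r = r^2 mod 23 = 17^2 = 13
  bit 2 = 0: r = r^2 mod 23 = 13^2 = 8
  bit 3 = 1: r = r^2 * 17 mod 23 = 8^2 * 17 = 18*17 = 7
  bit 4 = 0: r = r^2 mod 23 = 7^2 = 3
  -> B = 3
s = B^a = 3^21 mod 23  (bits of 21 = 10101)
  bit 0 = 1: r = r^2 * 3 mod 23 = 1^2 * 3 = 1*3 = 3
  bit 1 = 0: r = r^2 mod 23 = 3^2 = 9
  bit 2 = 1: r = r^2 * 3 mod 23 = 9^2 * 3 = 12*3 = 13
  bit 3 = 0: r = r^2 mod 23 = 13^2 = 8
  bit 4 = 1: r = r^2 * 3 mod 23 = 8^2 * 3 = 18*3 = 8
  -> s = B^a = 8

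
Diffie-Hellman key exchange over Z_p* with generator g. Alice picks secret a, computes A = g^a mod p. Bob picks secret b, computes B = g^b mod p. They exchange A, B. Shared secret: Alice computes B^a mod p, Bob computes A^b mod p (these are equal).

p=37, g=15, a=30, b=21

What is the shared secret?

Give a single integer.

A = 15^30 mod 37  (bits of 30 = 11110)
  bit 0 = 1: r = r^2 * 15 mod 37 = 1^2 * 15 = 1*15 = 15
  bit 1 = 1: r = r^2 * 15 mod 37 = 15^2 * 15 = 3*15 = 8
  bit 2 = 1: r = r^2 * 15 mod 37 = 8^2 * 15 = 27*15 = 35
  bit 3 = 1: r = r^2 * 15 mod 37 = 35^2 * 15 = 4*15 = 23
  bit 4 = 0: r = r^2 mod 37 = 23^2 = 11
  -> A = 11
B = 15^21 mod 37  (bits of 21 = 10101)
  bit 0 = 1: r = r^2 * 15 mod 37 = 1^2 * 15 = 1*15 = 15
  bit 1 = 0: r = r^2 mod 37 = 15^2 = 3
  bit 2 = 1: r = r^2 * 15 mod 37 = 3^2 * 15 = 9*15 = 24
  bit 3 = 0: r = r^2 mod 37 = 24^2 = 21
  bit 4 = 1: r = r^2 * 15 mod 37 = 21^2 * 15 = 34*15 = 29
  -> B = 29
s = B^a = 29^30 mod 37  (bits of 30 = 11110)
  bit 0 = 1: r = r^2 * 29 mod 37 = 1^2 * 29 = 1*29 = 29
  bit 1 = 1: r = r^2 * 29 mod 37 = 29^2 * 29 = 27*29 = 6
  bit 2 = 1: r = r^2 * 29 mod 37 = 6^2 * 29 = 36*29 = 8
  bit 3 = 1: r = r^2 * 29 mod 37 = 8^2 * 29 = 27*29 = 6
  bit 4 = 0: r = r^2 mod 37 = 6^2 = 36
  -> s = B^a = 36

Answer: 36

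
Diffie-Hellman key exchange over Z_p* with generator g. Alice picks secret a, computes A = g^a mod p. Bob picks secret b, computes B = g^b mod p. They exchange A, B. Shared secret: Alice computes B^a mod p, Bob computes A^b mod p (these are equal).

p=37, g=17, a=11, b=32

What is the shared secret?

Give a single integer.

Answer: 9

Derivation:
A = 17^11 mod 37  (bits of 11 = 1011)
  bit 0 = 1: r = r^2 * 17 mod 37 = 1^2 * 17 = 1*17 = 17
  bit 1 = 0: r = r^2 mod 37 = 17^2 = 30
  bit 2 = 1: r = r^2 * 17 mod 37 = 30^2 * 17 = 12*17 = 19
  bit 3 = 1: r = r^2 * 17 mod 37 = 19^2 * 17 = 28*17 = 32
  -> A = 32
B = 17^32 mod 37  (bits of 32 = 100000)
  bit 0 = 1: r = r^2 * 17 mod 37 = 1^2 * 17 = 1*17 = 17
  bit 1 = 0: r = r^2 mod 37 = 17^2 = 30
  bit 2 = 0: r = r^2 mod 37 = 30^2 = 12
  bit 3 = 0: r = r^2 mod 37 = 12^2 = 33
  bit 4 = 0: r = r^2 mod 37 = 33^2 = 16
  bit 5 = 0: r = r^2 mod 37 = 16^2 = 34
  -> B = 34
s = B^a = 34^11 mod 37  (bits of 11 = 1011)
  bit 0 = 1: r = r^2 * 34 mod 37 = 1^2 * 34 = 1*34 = 34
  bit 1 = 0: r = r^2 mod 37 = 34^2 = 9
  bit 2 = 1: r = r^2 * 34 mod 37 = 9^2 * 34 = 7*34 = 16
  bit 3 = 1: r = r^2 * 34 mod 37 = 16^2 * 34 = 34*34 = 9
  -> s = B^a = 9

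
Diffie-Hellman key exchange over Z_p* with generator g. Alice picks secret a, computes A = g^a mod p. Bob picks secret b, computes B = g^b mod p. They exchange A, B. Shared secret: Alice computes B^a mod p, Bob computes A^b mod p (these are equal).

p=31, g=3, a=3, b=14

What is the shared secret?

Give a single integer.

Answer: 8

Derivation:
A = 3^3 mod 31  (bits of 3 = 11)
  bit 0 = 1: r = r^2 * 3 mod 31 = 1^2 * 3 = 1*3 = 3
  bit 1 = 1: r = r^2 * 3 mod 31 = 3^2 * 3 = 9*3 = 27
  -> A = 27
B = 3^14 mod 31  (bits of 14 = 1110)
  bit 0 = 1: r = r^2 * 3 mod 31 = 1^2 * 3 = 1*3 = 3
  bit 1 = 1: r = r^2 * 3 mod 31 = 3^2 * 3 = 9*3 = 27
  bit 2 = 1: r = r^2 * 3 mod 31 = 27^2 * 3 = 16*3 = 17
  bit 3 = 0: r = r^2 mod 31 = 17^2 = 10
  -> B = 10
s = B^a = 10^3 mod 31  (bits of 3 = 11)
  bit 0 = 1: r = r^2 * 10 mod 31 = 1^2 * 10 = 1*10 = 10
  bit 1 = 1: r = r^2 * 10 mod 31 = 10^2 * 10 = 7*10 = 8
  -> s = B^a = 8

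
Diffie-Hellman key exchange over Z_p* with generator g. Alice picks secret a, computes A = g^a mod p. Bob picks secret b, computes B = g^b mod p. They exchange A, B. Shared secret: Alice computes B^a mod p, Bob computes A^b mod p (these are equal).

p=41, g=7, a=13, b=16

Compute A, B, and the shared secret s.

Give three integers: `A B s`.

A = 7^13 mod 41  (bits of 13 = 1101)
  bit 0 = 1: r = r^2 * 7 mod 41 = 1^2 * 7 = 1*7 = 7
  bit 1 = 1: r = r^2 * 7 mod 41 = 7^2 * 7 = 8*7 = 15
  bit 2 = 0: r = r^2 mod 41 = 15^2 = 20
  bit 3 = 1: r = r^2 * 7 mod 41 = 20^2 * 7 = 31*7 = 12
  -> A = 12
B = 7^16 mod 41  (bits of 16 = 10000)
  bit 0 = 1: r = r^2 * 7 mod 41 = 1^2 * 7 = 1*7 = 7
  bit 1 = 0: r = r^2 mod 41 = 7^2 = 8
  bit 2 = 0: r = r^2 mod 41 = 8^2 = 23
  bit 3 = 0: r = r^2 mod 41 = 23^2 = 37
  bit 4 = 0: r = r^2 mod 41 = 37^2 = 16
  -> B = 16
s = B^a = 16^13 mod 41  (bits of 13 = 1101)
  bit 0 = 1: r = r^2 * 16 mod 41 = 1^2 * 16 = 1*16 = 16
  bit 1 = 1: r = r^2 * 16 mod 41 = 16^2 * 16 = 10*16 = 37
  bit 2 = 0: r = r^2 mod 41 = 37^2 = 16
  bit 3 = 1: r = r^2 * 16 mod 41 = 16^2 * 16 = 10*16 = 37
  -> s = B^a = 37

Answer: 12 16 37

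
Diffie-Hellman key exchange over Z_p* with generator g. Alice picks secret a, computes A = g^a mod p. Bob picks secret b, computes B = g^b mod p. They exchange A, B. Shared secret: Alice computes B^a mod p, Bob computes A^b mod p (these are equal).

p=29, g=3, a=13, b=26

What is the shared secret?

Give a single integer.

Answer: 9

Derivation:
A = 3^13 mod 29  (bits of 13 = 1101)
  bit 0 = 1: r = r^2 * 3 mod 29 = 1^2 * 3 = 1*3 = 3
  bit 1 = 1: r = r^2 * 3 mod 29 = 3^2 * 3 = 9*3 = 27
  bit 2 = 0: r = r^2 mod 29 = 27^2 = 4
  bit 3 = 1: r = r^2 * 3 mod 29 = 4^2 * 3 = 16*3 = 19
  -> A = 19
B = 3^26 mod 29  (bits of 26 = 11010)
  bit 0 = 1: r = r^2 * 3 mod 29 = 1^2 * 3 = 1*3 = 3
  bit 1 = 1: r = r^2 * 3 mod 29 = 3^2 * 3 = 9*3 = 27
  bit 2 = 0: r = r^2 mod 29 = 27^2 = 4
  bit 3 = 1: r = r^2 * 3 mod 29 = 4^2 * 3 = 16*3 = 19
  bit 4 = 0: r = r^2 mod 29 = 19^2 = 13
  -> B = 13
s = B^a = 13^13 mod 29  (bits of 13 = 1101)
  bit 0 = 1: r = r^2 * 13 mod 29 = 1^2 * 13 = 1*13 = 13
  bit 1 = 1: r = r^2 * 13 mod 29 = 13^2 * 13 = 24*13 = 22
  bit 2 = 0: r = r^2 mod 29 = 22^2 = 20
  bit 3 = 1: r = r^2 * 13 mod 29 = 20^2 * 13 = 23*13 = 9
  -> s = B^a = 9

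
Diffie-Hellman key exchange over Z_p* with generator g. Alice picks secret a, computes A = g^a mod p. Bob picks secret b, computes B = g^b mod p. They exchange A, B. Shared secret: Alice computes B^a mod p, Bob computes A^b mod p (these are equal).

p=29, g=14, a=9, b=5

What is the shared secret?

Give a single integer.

Answer: 11

Derivation:
A = 14^9 mod 29  (bits of 9 = 1001)
  bit 0 = 1: r = r^2 * 14 mod 29 = 1^2 * 14 = 1*14 = 14
  bit 1 = 0: r = r^2 mod 29 = 14^2 = 22
  bit 2 = 0: r = r^2 mod 29 = 22^2 = 20
  bit 3 = 1: r = r^2 * 14 mod 29 = 20^2 * 14 = 23*14 = 3
  -> A = 3
B = 14^5 mod 29  (bits of 5 = 101)
  bit 0 = 1: r = r^2 * 14 mod 29 = 1^2 * 14 = 1*14 = 14
  bit 1 = 0: r = r^2 mod 29 = 14^2 = 22
  bit 2 = 1: r = r^2 * 14 mod 29 = 22^2 * 14 = 20*14 = 19
  -> B = 19
s = B^a = 19^9 mod 29  (bits of 9 = 1001)
  bit 0 = 1: r = r^2 * 19 mod 29 = 1^2 * 19 = 1*19 = 19
  bit 1 = 0: r = r^2 mod 29 = 19^2 = 13
  bit 2 = 0: r = r^2 mod 29 = 13^2 = 24
  bit 3 = 1: r = r^2 * 19 mod 29 = 24^2 * 19 = 25*19 = 11
  -> s = B^a = 11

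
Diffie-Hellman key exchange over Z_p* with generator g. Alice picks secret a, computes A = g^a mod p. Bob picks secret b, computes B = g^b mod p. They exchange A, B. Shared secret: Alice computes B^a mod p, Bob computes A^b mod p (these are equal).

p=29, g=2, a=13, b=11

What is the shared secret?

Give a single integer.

A = 2^13 mod 29  (bits of 13 = 1101)
  bit 0 = 1: r = r^2 * 2 mod 29 = 1^2 * 2 = 1*2 = 2
  bit 1 = 1: r = r^2 * 2 mod 29 = 2^2 * 2 = 4*2 = 8
  bit 2 = 0: r = r^2 mod 29 = 8^2 = 6
  bit 3 = 1: r = r^2 * 2 mod 29 = 6^2 * 2 = 7*2 = 14
  -> A = 14
B = 2^11 mod 29  (bits of 11 = 1011)
  bit 0 = 1: r = r^2 * 2 mod 29 = 1^2 * 2 = 1*2 = 2
  bit 1 = 0: r = r^2 mod 29 = 2^2 = 4
  bit 2 = 1: r = r^2 * 2 mod 29 = 4^2 * 2 = 16*2 = 3
  bit 3 = 1: r = r^2 * 2 mod 29 = 3^2 * 2 = 9*2 = 18
  -> B = 18
s = B^a = 18^13 mod 29  (bits of 13 = 1101)
  bit 0 = 1: r = r^2 * 18 mod 29 = 1^2 * 18 = 1*18 = 18
  bit 1 = 1: r = r^2 * 18 mod 29 = 18^2 * 18 = 5*18 = 3
  bit 2 = 0: r = r^2 mod 29 = 3^2 = 9
  bit 3 = 1: r = r^2 * 18 mod 29 = 9^2 * 18 = 23*18 = 8
  -> s = B^a = 8

Answer: 8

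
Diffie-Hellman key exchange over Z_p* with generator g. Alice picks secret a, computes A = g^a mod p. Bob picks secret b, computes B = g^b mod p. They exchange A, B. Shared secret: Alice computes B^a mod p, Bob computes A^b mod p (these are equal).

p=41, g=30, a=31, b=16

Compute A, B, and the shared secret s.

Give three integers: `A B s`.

A = 30^31 mod 41  (bits of 31 = 11111)
  bit 0 = 1: r = r^2 * 30 mod 41 = 1^2 * 30 = 1*30 = 30
  bit 1 = 1: r = r^2 * 30 mod 41 = 30^2 * 30 = 39*30 = 22
  bit 2 = 1: r = r^2 * 30 mod 41 = 22^2 * 30 = 33*30 = 6
  bit 3 = 1: r = r^2 * 30 mod 41 = 6^2 * 30 = 36*30 = 14
  bit 4 = 1: r = r^2 * 30 mod 41 = 14^2 * 30 = 32*30 = 17
  -> A = 17
B = 30^16 mod 41  (bits of 16 = 10000)
  bit 0 = 1: r = r^2 * 30 mod 41 = 1^2 * 30 = 1*30 = 30
  bit 1 = 0: r = r^2 mod 41 = 30^2 = 39
  bit 2 = 0: r = r^2 mod 41 = 39^2 = 4
  bit 3 = 0: r = r^2 mod 41 = 4^2 = 16
  bit 4 = 0: r = r^2 mod 41 = 16^2 = 10
  -> B = 10
s = B^a = 10^31 mod 41  (bits of 31 = 11111)
  bit 0 = 1: r = r^2 * 10 mod 41 = 1^2 * 10 = 1*10 = 10
  bit 1 = 1: r = r^2 * 10 mod 41 = 10^2 * 10 = 18*10 = 16
  bit 2 = 1: r = r^2 * 10 mod 41 = 16^2 * 10 = 10*10 = 18
  bit 3 = 1: r = r^2 * 10 mod 41 = 18^2 * 10 = 37*10 = 1
  bit 4 = 1: r = r^2 * 10 mod 41 = 1^2 * 10 = 1*10 = 10
  -> s = B^a = 10

Answer: 17 10 10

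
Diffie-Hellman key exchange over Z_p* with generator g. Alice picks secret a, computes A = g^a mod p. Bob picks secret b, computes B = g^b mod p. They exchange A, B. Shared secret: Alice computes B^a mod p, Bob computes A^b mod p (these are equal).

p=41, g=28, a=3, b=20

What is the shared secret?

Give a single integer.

Answer: 40

Derivation:
A = 28^3 mod 41  (bits of 3 = 11)
  bit 0 = 1: r = r^2 * 28 mod 41 = 1^2 * 28 = 1*28 = 28
  bit 1 = 1: r = r^2 * 28 mod 41 = 28^2 * 28 = 5*28 = 17
  -> A = 17
B = 28^20 mod 41  (bits of 20 = 10100)
  bit 0 = 1: r = r^2 * 28 mod 41 = 1^2 * 28 = 1*28 = 28
  bit 1 = 0: r = r^2 mod 41 = 28^2 = 5
  bit 2 = 1: r = r^2 * 28 mod 41 = 5^2 * 28 = 25*28 = 3
  bit 3 = 0: r = r^2 mod 41 = 3^2 = 9
  bit 4 = 0: r = r^2 mod 41 = 9^2 = 40
  -> B = 40
s = B^a = 40^3 mod 41  (bits of 3 = 11)
  bit 0 = 1: r = r^2 * 40 mod 41 = 1^2 * 40 = 1*40 = 40
  bit 1 = 1: r = r^2 * 40 mod 41 = 40^2 * 40 = 1*40 = 40
  -> s = B^a = 40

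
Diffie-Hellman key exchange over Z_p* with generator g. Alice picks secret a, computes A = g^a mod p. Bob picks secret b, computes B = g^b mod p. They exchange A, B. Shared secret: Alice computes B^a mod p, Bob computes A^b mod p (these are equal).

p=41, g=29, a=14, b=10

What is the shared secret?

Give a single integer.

A = 29^14 mod 41  (bits of 14 = 1110)
  bit 0 = 1: r = r^2 * 29 mod 41 = 1^2 * 29 = 1*29 = 29
  bit 1 = 1: r = r^2 * 29 mod 41 = 29^2 * 29 = 21*29 = 35
  bit 2 = 1: r = r^2 * 29 mod 41 = 35^2 * 29 = 36*29 = 19
  bit 3 = 0: r = r^2 mod 41 = 19^2 = 33
  -> A = 33
B = 29^10 mod 41  (bits of 10 = 1010)
  bit 0 = 1: r = r^2 * 29 mod 41 = 1^2 * 29 = 1*29 = 29
  bit 1 = 0: r = r^2 mod 41 = 29^2 = 21
  bit 2 = 1: r = r^2 * 29 mod 41 = 21^2 * 29 = 31*29 = 38
  bit 3 = 0: r = r^2 mod 41 = 38^2 = 9
  -> B = 9
s = B^a = 9^14 mod 41  (bits of 14 = 1110)
  bit 0 = 1: r = r^2 * 9 mod 41 = 1^2 * 9 = 1*9 = 9
  bit 1 = 1: r = r^2 * 9 mod 41 = 9^2 * 9 = 40*9 = 32
  bit 2 = 1: r = r^2 * 9 mod 41 = 32^2 * 9 = 40*9 = 32
  bit 3 = 0: r = r^2 mod 41 = 32^2 = 40
  -> s = B^a = 40

Answer: 40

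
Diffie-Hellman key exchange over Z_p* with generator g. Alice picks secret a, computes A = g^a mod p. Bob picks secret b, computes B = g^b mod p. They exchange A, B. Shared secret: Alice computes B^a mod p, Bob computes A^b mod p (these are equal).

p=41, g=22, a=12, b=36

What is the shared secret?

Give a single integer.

A = 22^12 mod 41  (bits of 12 = 1100)
  bit 0 = 1: r = r^2 * 22 mod 41 = 1^2 * 22 = 1*22 = 22
  bit 1 = 1: r = r^2 * 22 mod 41 = 22^2 * 22 = 33*22 = 29
  bit 2 = 0: r = r^2 mod 41 = 29^2 = 21
  bit 3 = 0: r = r^2 mod 41 = 21^2 = 31
  -> A = 31
B = 22^36 mod 41  (bits of 36 = 100100)
  bit 0 = 1: r = r^2 * 22 mod 41 = 1^2 * 22 = 1*22 = 22
  bit 1 = 0: r = r^2 mod 41 = 22^2 = 33
  bit 2 = 0: r = r^2 mod 41 = 33^2 = 23
  bit 3 = 1: r = r^2 * 22 mod 41 = 23^2 * 22 = 37*22 = 35
  bit 4 = 0: r = r^2 mod 41 = 35^2 = 36
  bit 5 = 0: r = r^2 mod 41 = 36^2 = 25
  -> B = 25
s = B^a = 25^12 mod 41  (bits of 12 = 1100)
  bit 0 = 1: r = r^2 * 25 mod 41 = 1^2 * 25 = 1*25 = 25
  bit 1 = 1: r = r^2 * 25 mod 41 = 25^2 * 25 = 10*25 = 4
  bit 2 = 0: r = r^2 mod 41 = 4^2 = 16
  bit 3 = 0: r = r^2 mod 41 = 16^2 = 10
  -> s = B^a = 10

Answer: 10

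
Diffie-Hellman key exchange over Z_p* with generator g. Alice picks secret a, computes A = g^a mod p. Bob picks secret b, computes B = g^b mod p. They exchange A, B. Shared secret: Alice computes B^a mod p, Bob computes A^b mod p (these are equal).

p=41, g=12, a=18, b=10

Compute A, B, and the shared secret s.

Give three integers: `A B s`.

A = 12^18 mod 41  (bits of 18 = 10010)
  bit 0 = 1: r = r^2 * 12 mod 41 = 1^2 * 12 = 1*12 = 12
  bit 1 = 0: r = r^2 mod 41 = 12^2 = 21
  bit 2 = 0: r = r^2 mod 41 = 21^2 = 31
  bit 3 = 1: r = r^2 * 12 mod 41 = 31^2 * 12 = 18*12 = 11
  bit 4 = 0: r = r^2 mod 41 = 11^2 = 39
  -> A = 39
B = 12^10 mod 41  (bits of 10 = 1010)
  bit 0 = 1: r = r^2 * 12 mod 41 = 1^2 * 12 = 1*12 = 12
  bit 1 = 0: r = r^2 mod 41 = 12^2 = 21
  bit 2 = 1: r = r^2 * 12 mod 41 = 21^2 * 12 = 31*12 = 3
  bit 3 = 0: r = r^2 mod 41 = 3^2 = 9
  -> B = 9
s = B^a = 9^18 mod 41  (bits of 18 = 10010)
  bit 0 = 1: r = r^2 * 9 mod 41 = 1^2 * 9 = 1*9 = 9
  bit 1 = 0: r = r^2 mod 41 = 9^2 = 40
  bit 2 = 0: r = r^2 mod 41 = 40^2 = 1
  bit 3 = 1: r = r^2 * 9 mod 41 = 1^2 * 9 = 1*9 = 9
  bit 4 = 0: r = r^2 mod 41 = 9^2 = 40
  -> s = B^a = 40

Answer: 39 9 40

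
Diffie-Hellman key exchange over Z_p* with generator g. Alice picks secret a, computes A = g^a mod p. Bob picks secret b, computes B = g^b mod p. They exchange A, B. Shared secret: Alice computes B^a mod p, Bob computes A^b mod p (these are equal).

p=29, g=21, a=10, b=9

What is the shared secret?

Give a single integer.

Answer: 13

Derivation:
A = 21^10 mod 29  (bits of 10 = 1010)
  bit 0 = 1: r = r^2 * 21 mod 29 = 1^2 * 21 = 1*21 = 21
  bit 1 = 0: r = r^2 mod 29 = 21^2 = 6
  bit 2 = 1: r = r^2 * 21 mod 29 = 6^2 * 21 = 7*21 = 2
  bit 3 = 0: r = r^2 mod 29 = 2^2 = 4
  -> A = 4
B = 21^9 mod 29  (bits of 9 = 1001)
  bit 0 = 1: r = r^2 * 21 mod 29 = 1^2 * 21 = 1*21 = 21
  bit 1 = 0: r = r^2 mod 29 = 21^2 = 6
  bit 2 = 0: r = r^2 mod 29 = 6^2 = 7
  bit 3 = 1: r = r^2 * 21 mod 29 = 7^2 * 21 = 20*21 = 14
  -> B = 14
s = B^a = 14^10 mod 29  (bits of 10 = 1010)
  bit 0 = 1: r = r^2 * 14 mod 29 = 1^2 * 14 = 1*14 = 14
  bit 1 = 0: r = r^2 mod 29 = 14^2 = 22
  bit 2 = 1: r = r^2 * 14 mod 29 = 22^2 * 14 = 20*14 = 19
  bit 3 = 0: r = r^2 mod 29 = 19^2 = 13
  -> s = B^a = 13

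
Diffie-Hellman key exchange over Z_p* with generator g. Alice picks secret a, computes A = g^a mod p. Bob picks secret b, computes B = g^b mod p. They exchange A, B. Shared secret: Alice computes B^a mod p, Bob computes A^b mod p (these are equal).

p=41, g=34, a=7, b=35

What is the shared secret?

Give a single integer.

A = 34^7 mod 41  (bits of 7 = 111)
  bit 0 = 1: r = r^2 * 34 mod 41 = 1^2 * 34 = 1*34 = 34
  bit 1 = 1: r = r^2 * 34 mod 41 = 34^2 * 34 = 8*34 = 26
  bit 2 = 1: r = r^2 * 34 mod 41 = 26^2 * 34 = 20*34 = 24
  -> A = 24
B = 34^35 mod 41  (bits of 35 = 100011)
  bit 0 = 1: r = r^2 * 34 mod 41 = 1^2 * 34 = 1*34 = 34
  bit 1 = 0: r = r^2 mod 41 = 34^2 = 8
  bit 2 = 0: r = r^2 mod 41 = 8^2 = 23
  bit 3 = 0: r = r^2 mod 41 = 23^2 = 37
  bit 4 = 1: r = r^2 * 34 mod 41 = 37^2 * 34 = 16*34 = 11
  bit 5 = 1: r = r^2 * 34 mod 41 = 11^2 * 34 = 39*34 = 14
  -> B = 14
s = B^a = 14^7 mod 41  (bits of 7 = 111)
  bit 0 = 1: r = r^2 * 14 mod 41 = 1^2 * 14 = 1*14 = 14
  bit 1 = 1: r = r^2 * 14 mod 41 = 14^2 * 14 = 32*14 = 38
  bit 2 = 1: r = r^2 * 14 mod 41 = 38^2 * 14 = 9*14 = 3
  -> s = B^a = 3

Answer: 3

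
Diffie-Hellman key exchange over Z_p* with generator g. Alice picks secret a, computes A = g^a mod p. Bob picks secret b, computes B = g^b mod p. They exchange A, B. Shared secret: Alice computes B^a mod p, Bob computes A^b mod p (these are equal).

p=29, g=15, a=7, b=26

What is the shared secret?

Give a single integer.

Answer: 28

Derivation:
A = 15^7 mod 29  (bits of 7 = 111)
  bit 0 = 1: r = r^2 * 15 mod 29 = 1^2 * 15 = 1*15 = 15
  bit 1 = 1: r = r^2 * 15 mod 29 = 15^2 * 15 = 22*15 = 11
  bit 2 = 1: r = r^2 * 15 mod 29 = 11^2 * 15 = 5*15 = 17
  -> A = 17
B = 15^26 mod 29  (bits of 26 = 11010)
  bit 0 = 1: r = r^2 * 15 mod 29 = 1^2 * 15 = 1*15 = 15
  bit 1 = 1: r = r^2 * 15 mod 29 = 15^2 * 15 = 22*15 = 11
  bit 2 = 0: r = r^2 mod 29 = 11^2 = 5
  bit 3 = 1: r = r^2 * 15 mod 29 = 5^2 * 15 = 25*15 = 27
  bit 4 = 0: r = r^2 mod 29 = 27^2 = 4
  -> B = 4
s = B^a = 4^7 mod 29  (bits of 7 = 111)
  bit 0 = 1: r = r^2 * 4 mod 29 = 1^2 * 4 = 1*4 = 4
  bit 1 = 1: r = r^2 * 4 mod 29 = 4^2 * 4 = 16*4 = 6
  bit 2 = 1: r = r^2 * 4 mod 29 = 6^2 * 4 = 7*4 = 28
  -> s = B^a = 28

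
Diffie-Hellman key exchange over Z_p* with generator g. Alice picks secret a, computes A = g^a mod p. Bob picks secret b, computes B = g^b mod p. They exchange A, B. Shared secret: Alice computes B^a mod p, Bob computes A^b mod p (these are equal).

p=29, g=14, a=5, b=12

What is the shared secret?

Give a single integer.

Answer: 20

Derivation:
A = 14^5 mod 29  (bits of 5 = 101)
  bit 0 = 1: r = r^2 * 14 mod 29 = 1^2 * 14 = 1*14 = 14
  bit 1 = 0: r = r^2 mod 29 = 14^2 = 22
  bit 2 = 1: r = r^2 * 14 mod 29 = 22^2 * 14 = 20*14 = 19
  -> A = 19
B = 14^12 mod 29  (bits of 12 = 1100)
  bit 0 = 1: r = r^2 * 14 mod 29 = 1^2 * 14 = 1*14 = 14
  bit 1 = 1: r = r^2 * 14 mod 29 = 14^2 * 14 = 22*14 = 18
  bit 2 = 0: r = r^2 mod 29 = 18^2 = 5
  bit 3 = 0: r = r^2 mod 29 = 5^2 = 25
  -> B = 25
s = B^a = 25^5 mod 29  (bits of 5 = 101)
  bit 0 = 1: r = r^2 * 25 mod 29 = 1^2 * 25 = 1*25 = 25
  bit 1 = 0: r = r^2 mod 29 = 25^2 = 16
  bit 2 = 1: r = r^2 * 25 mod 29 = 16^2 * 25 = 24*25 = 20
  -> s = B^a = 20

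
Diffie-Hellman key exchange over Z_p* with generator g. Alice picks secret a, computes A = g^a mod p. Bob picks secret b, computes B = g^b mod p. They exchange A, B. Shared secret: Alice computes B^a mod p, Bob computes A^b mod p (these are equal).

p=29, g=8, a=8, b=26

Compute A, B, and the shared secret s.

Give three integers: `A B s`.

A = 8^8 mod 29  (bits of 8 = 1000)
  bit 0 = 1: r = r^2 * 8 mod 29 = 1^2 * 8 = 1*8 = 8
  bit 1 = 0: r = r^2 mod 29 = 8^2 = 6
  bit 2 = 0: r = r^2 mod 29 = 6^2 = 7
  bit 3 = 0: r = r^2 mod 29 = 7^2 = 20
  -> A = 20
B = 8^26 mod 29  (bits of 26 = 11010)
  bit 0 = 1: r = r^2 * 8 mod 29 = 1^2 * 8 = 1*8 = 8
  bit 1 = 1: r = r^2 * 8 mod 29 = 8^2 * 8 = 6*8 = 19
  bit 2 = 0: r = r^2 mod 29 = 19^2 = 13
  bit 3 = 1: r = r^2 * 8 mod 29 = 13^2 * 8 = 24*8 = 18
  bit 4 = 0: r = r^2 mod 29 = 18^2 = 5
  -> B = 5
s = B^a = 5^8 mod 29  (bits of 8 = 1000)
  bit 0 = 1: r = r^2 * 5 mod 29 = 1^2 * 5 = 1*5 = 5
  bit 1 = 0: r = r^2 mod 29 = 5^2 = 25
  bit 2 = 0: r = r^2 mod 29 = 25^2 = 16
  bit 3 = 0: r = r^2 mod 29 = 16^2 = 24
  -> s = B^a = 24

Answer: 20 5 24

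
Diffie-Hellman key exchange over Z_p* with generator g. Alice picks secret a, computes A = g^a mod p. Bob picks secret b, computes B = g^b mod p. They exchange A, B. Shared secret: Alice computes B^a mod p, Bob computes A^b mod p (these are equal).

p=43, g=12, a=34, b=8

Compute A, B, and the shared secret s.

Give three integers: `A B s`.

Answer: 40 14 25

Derivation:
A = 12^34 mod 43  (bits of 34 = 100010)
  bit 0 = 1: r = r^2 * 12 mod 43 = 1^2 * 12 = 1*12 = 12
  bit 1 = 0: r = r^2 mod 43 = 12^2 = 15
  bit 2 = 0: r = r^2 mod 43 = 15^2 = 10
  bit 3 = 0: r = r^2 mod 43 = 10^2 = 14
  bit 4 = 1: r = r^2 * 12 mod 43 = 14^2 * 12 = 24*12 = 30
  bit 5 = 0: r = r^2 mod 43 = 30^2 = 40
  -> A = 40
B = 12^8 mod 43  (bits of 8 = 1000)
  bit 0 = 1: r = r^2 * 12 mod 43 = 1^2 * 12 = 1*12 = 12
  bit 1 = 0: r = r^2 mod 43 = 12^2 = 15
  bit 2 = 0: r = r^2 mod 43 = 15^2 = 10
  bit 3 = 0: r = r^2 mod 43 = 10^2 = 14
  -> B = 14
s = B^a = 14^34 mod 43  (bits of 34 = 100010)
  bit 0 = 1: r = r^2 * 14 mod 43 = 1^2 * 14 = 1*14 = 14
  bit 1 = 0: r = r^2 mod 43 = 14^2 = 24
  bit 2 = 0: r = r^2 mod 43 = 24^2 = 17
  bit 3 = 0: r = r^2 mod 43 = 17^2 = 31
  bit 4 = 1: r = r^2 * 14 mod 43 = 31^2 * 14 = 15*14 = 38
  bit 5 = 0: r = r^2 mod 43 = 38^2 = 25
  -> s = B^a = 25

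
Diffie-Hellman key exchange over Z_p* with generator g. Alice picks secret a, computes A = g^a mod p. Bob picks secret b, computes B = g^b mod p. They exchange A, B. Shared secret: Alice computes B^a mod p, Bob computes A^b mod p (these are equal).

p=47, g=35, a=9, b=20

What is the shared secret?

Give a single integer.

Answer: 21

Derivation:
A = 35^9 mod 47  (bits of 9 = 1001)
  bit 0 = 1: r = r^2 * 35 mod 47 = 1^2 * 35 = 1*35 = 35
  bit 1 = 0: r = r^2 mod 47 = 35^2 = 3
  bit 2 = 0: r = r^2 mod 47 = 3^2 = 9
  bit 3 = 1: r = r^2 * 35 mod 47 = 9^2 * 35 = 34*35 = 15
  -> A = 15
B = 35^20 mod 47  (bits of 20 = 10100)
  bit 0 = 1: r = r^2 * 35 mod 47 = 1^2 * 35 = 1*35 = 35
  bit 1 = 0: r = r^2 mod 47 = 35^2 = 3
  bit 2 = 1: r = r^2 * 35 mod 47 = 3^2 * 35 = 9*35 = 33
  bit 3 = 0: r = r^2 mod 47 = 33^2 = 8
  bit 4 = 0: r = r^2 mod 47 = 8^2 = 17
  -> B = 17
s = B^a = 17^9 mod 47  (bits of 9 = 1001)
  bit 0 = 1: r = r^2 * 17 mod 47 = 1^2 * 17 = 1*17 = 17
  bit 1 = 0: r = r^2 mod 47 = 17^2 = 7
  bit 2 = 0: r = r^2 mod 47 = 7^2 = 2
  bit 3 = 1: r = r^2 * 17 mod 47 = 2^2 * 17 = 4*17 = 21
  -> s = B^a = 21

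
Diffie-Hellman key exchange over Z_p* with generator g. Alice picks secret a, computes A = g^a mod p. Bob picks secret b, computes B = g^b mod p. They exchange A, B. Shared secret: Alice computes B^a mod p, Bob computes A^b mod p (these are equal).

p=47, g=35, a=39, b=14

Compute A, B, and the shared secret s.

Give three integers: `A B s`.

A = 35^39 mod 47  (bits of 39 = 100111)
  bit 0 = 1: r = r^2 * 35 mod 47 = 1^2 * 35 = 1*35 = 35
  bit 1 = 0: r = r^2 mod 47 = 35^2 = 3
  bit 2 = 0: r = r^2 mod 47 = 3^2 = 9
  bit 3 = 1: r = r^2 * 35 mod 47 = 9^2 * 35 = 34*35 = 15
  bit 4 = 1: r = r^2 * 35 mod 47 = 15^2 * 35 = 37*35 = 26
  bit 5 = 1: r = r^2 * 35 mod 47 = 26^2 * 35 = 18*35 = 19
  -> A = 19
B = 35^14 mod 47  (bits of 14 = 1110)
  bit 0 = 1: r = r^2 * 35 mod 47 = 1^2 * 35 = 1*35 = 35
  bit 1 = 1: r = r^2 * 35 mod 47 = 35^2 * 35 = 3*35 = 11
  bit 2 = 1: r = r^2 * 35 mod 47 = 11^2 * 35 = 27*35 = 5
  bit 3 = 0: r = r^2 mod 47 = 5^2 = 25
  -> B = 25
s = B^a = 25^39 mod 47  (bits of 39 = 100111)
  bit 0 = 1: r = r^2 * 25 mod 47 = 1^2 * 25 = 1*25 = 25
  bit 1 = 0: r = r^2 mod 47 = 25^2 = 14
  bit 2 = 0: r = r^2 mod 47 = 14^2 = 8
  bit 3 = 1: r = r^2 * 25 mod 47 = 8^2 * 25 = 17*25 = 2
  bit 4 = 1: r = r^2 * 25 mod 47 = 2^2 * 25 = 4*25 = 6
  bit 5 = 1: r = r^2 * 25 mod 47 = 6^2 * 25 = 36*25 = 7
  -> s = B^a = 7

Answer: 19 25 7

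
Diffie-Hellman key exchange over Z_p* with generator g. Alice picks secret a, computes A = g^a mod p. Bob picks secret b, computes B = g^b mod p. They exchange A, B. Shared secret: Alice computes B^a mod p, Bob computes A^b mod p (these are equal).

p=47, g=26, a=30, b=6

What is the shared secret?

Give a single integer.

A = 26^30 mod 47  (bits of 30 = 11110)
  bit 0 = 1: r = r^2 * 26 mod 47 = 1^2 * 26 = 1*26 = 26
  bit 1 = 1: r = r^2 * 26 mod 47 = 26^2 * 26 = 18*26 = 45
  bit 2 = 1: r = r^2 * 26 mod 47 = 45^2 * 26 = 4*26 = 10
  bit 3 = 1: r = r^2 * 26 mod 47 = 10^2 * 26 = 6*26 = 15
  bit 4 = 0: r = r^2 mod 47 = 15^2 = 37
  -> A = 37
B = 26^6 mod 47  (bits of 6 = 110)
  bit 0 = 1: r = r^2 * 26 mod 47 = 1^2 * 26 = 1*26 = 26
  bit 1 = 1: r = r^2 * 26 mod 47 = 26^2 * 26 = 18*26 = 45
  bit 2 = 0: r = r^2 mod 47 = 45^2 = 4
  -> B = 4
s = B^a = 4^30 mod 47  (bits of 30 = 11110)
  bit 0 = 1: r = r^2 * 4 mod 47 = 1^2 * 4 = 1*4 = 4
  bit 1 = 1: r = r^2 * 4 mod 47 = 4^2 * 4 = 16*4 = 17
  bit 2 = 1: r = r^2 * 4 mod 47 = 17^2 * 4 = 7*4 = 28
  bit 3 = 1: r = r^2 * 4 mod 47 = 28^2 * 4 = 32*4 = 34
  bit 4 = 0: r = r^2 mod 47 = 34^2 = 28
  -> s = B^a = 28

Answer: 28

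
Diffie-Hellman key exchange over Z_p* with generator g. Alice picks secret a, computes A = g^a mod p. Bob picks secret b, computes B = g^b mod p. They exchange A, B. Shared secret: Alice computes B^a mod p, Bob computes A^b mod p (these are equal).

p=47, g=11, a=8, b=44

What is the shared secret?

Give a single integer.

A = 11^8 mod 47  (bits of 8 = 1000)
  bit 0 = 1: r = r^2 * 11 mod 47 = 1^2 * 11 = 1*11 = 11
  bit 1 = 0: r = r^2 mod 47 = 11^2 = 27
  bit 2 = 0: r = r^2 mod 47 = 27^2 = 24
  bit 3 = 0: r = r^2 mod 47 = 24^2 = 12
  -> A = 12
B = 11^44 mod 47  (bits of 44 = 101100)
  bit 0 = 1: r = r^2 * 11 mod 47 = 1^2 * 11 = 1*11 = 11
  bit 1 = 0: r = r^2 mod 47 = 11^2 = 27
  bit 2 = 1: r = r^2 * 11 mod 47 = 27^2 * 11 = 24*11 = 29
  bit 3 = 1: r = r^2 * 11 mod 47 = 29^2 * 11 = 42*11 = 39
  bit 4 = 0: r = r^2 mod 47 = 39^2 = 17
  bit 5 = 0: r = r^2 mod 47 = 17^2 = 7
  -> B = 7
s = B^a = 7^8 mod 47  (bits of 8 = 1000)
  bit 0 = 1: r = r^2 * 7 mod 47 = 1^2 * 7 = 1*7 = 7
  bit 1 = 0: r = r^2 mod 47 = 7^2 = 2
  bit 2 = 0: r = r^2 mod 47 = 2^2 = 4
  bit 3 = 0: r = r^2 mod 47 = 4^2 = 16
  -> s = B^a = 16

Answer: 16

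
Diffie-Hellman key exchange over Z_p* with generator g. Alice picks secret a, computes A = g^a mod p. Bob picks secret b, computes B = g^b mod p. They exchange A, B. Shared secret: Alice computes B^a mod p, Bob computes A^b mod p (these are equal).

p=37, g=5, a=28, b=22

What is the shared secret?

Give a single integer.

Answer: 33

Derivation:
A = 5^28 mod 37  (bits of 28 = 11100)
  bit 0 = 1: r = r^2 * 5 mod 37 = 1^2 * 5 = 1*5 = 5
  bit 1 = 1: r = r^2 * 5 mod 37 = 5^2 * 5 = 25*5 = 14
  bit 2 = 1: r = r^2 * 5 mod 37 = 14^2 * 5 = 11*5 = 18
  bit 3 = 0: r = r^2 mod 37 = 18^2 = 28
  bit 4 = 0: r = r^2 mod 37 = 28^2 = 7
  -> A = 7
B = 5^22 mod 37  (bits of 22 = 10110)
  bit 0 = 1: r = r^2 * 5 mod 37 = 1^2 * 5 = 1*5 = 5
  bit 1 = 0: r = r^2 mod 37 = 5^2 = 25
  bit 2 = 1: r = r^2 * 5 mod 37 = 25^2 * 5 = 33*5 = 17
  bit 3 = 1: r = r^2 * 5 mod 37 = 17^2 * 5 = 30*5 = 2
  bit 4 = 0: r = r^2 mod 37 = 2^2 = 4
  -> B = 4
s = B^a = 4^28 mod 37  (bits of 28 = 11100)
  bit 0 = 1: r = r^2 * 4 mod 37 = 1^2 * 4 = 1*4 = 4
  bit 1 = 1: r = r^2 * 4 mod 37 = 4^2 * 4 = 16*4 = 27
  bit 2 = 1: r = r^2 * 4 mod 37 = 27^2 * 4 = 26*4 = 30
  bit 3 = 0: r = r^2 mod 37 = 30^2 = 12
  bit 4 = 0: r = r^2 mod 37 = 12^2 = 33
  -> s = B^a = 33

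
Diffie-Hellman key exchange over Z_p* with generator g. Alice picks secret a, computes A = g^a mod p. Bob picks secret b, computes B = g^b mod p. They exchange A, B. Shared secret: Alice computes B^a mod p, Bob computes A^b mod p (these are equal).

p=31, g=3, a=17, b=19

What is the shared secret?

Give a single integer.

A = 3^17 mod 31  (bits of 17 = 10001)
  bit 0 = 1: r = r^2 * 3 mod 31 = 1^2 * 3 = 1*3 = 3
  bit 1 = 0: r = r^2 mod 31 = 3^2 = 9
  bit 2 = 0: r = r^2 mod 31 = 9^2 = 19
  bit 3 = 0: r = r^2 mod 31 = 19^2 = 20
  bit 4 = 1: r = r^2 * 3 mod 31 = 20^2 * 3 = 28*3 = 22
  -> A = 22
B = 3^19 mod 31  (bits of 19 = 10011)
  bit 0 = 1: r = r^2 * 3 mod 31 = 1^2 * 3 = 1*3 = 3
  bit 1 = 0: r = r^2 mod 31 = 3^2 = 9
  bit 2 = 0: r = r^2 mod 31 = 9^2 = 19
  bit 3 = 1: r = r^2 * 3 mod 31 = 19^2 * 3 = 20*3 = 29
  bit 4 = 1: r = r^2 * 3 mod 31 = 29^2 * 3 = 4*3 = 12
  -> B = 12
s = B^a = 12^17 mod 31  (bits of 17 = 10001)
  bit 0 = 1: r = r^2 * 12 mod 31 = 1^2 * 12 = 1*12 = 12
  bit 1 = 0: r = r^2 mod 31 = 12^2 = 20
  bit 2 = 0: r = r^2 mod 31 = 20^2 = 28
  bit 3 = 0: r = r^2 mod 31 = 28^2 = 9
  bit 4 = 1: r = r^2 * 12 mod 31 = 9^2 * 12 = 19*12 = 11
  -> s = B^a = 11

Answer: 11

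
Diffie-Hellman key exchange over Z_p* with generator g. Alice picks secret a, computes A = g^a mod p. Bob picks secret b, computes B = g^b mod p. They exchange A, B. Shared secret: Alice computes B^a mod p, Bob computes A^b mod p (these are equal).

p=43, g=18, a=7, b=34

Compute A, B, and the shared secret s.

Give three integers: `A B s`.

A = 18^7 mod 43  (bits of 7 = 111)
  bit 0 = 1: r = r^2 * 18 mod 43 = 1^2 * 18 = 1*18 = 18
  bit 1 = 1: r = r^2 * 18 mod 43 = 18^2 * 18 = 23*18 = 27
  bit 2 = 1: r = r^2 * 18 mod 43 = 27^2 * 18 = 41*18 = 7
  -> A = 7
B = 18^34 mod 43  (bits of 34 = 100010)
  bit 0 = 1: r = r^2 * 18 mod 43 = 1^2 * 18 = 1*18 = 18
  bit 1 = 0: r = r^2 mod 43 = 18^2 = 23
  bit 2 = 0: r = r^2 mod 43 = 23^2 = 13
  bit 3 = 0: r = r^2 mod 43 = 13^2 = 40
  bit 4 = 1: r = r^2 * 18 mod 43 = 40^2 * 18 = 9*18 = 33
  bit 5 = 0: r = r^2 mod 43 = 33^2 = 14
  -> B = 14
s = B^a = 14^7 mod 43  (bits of 7 = 111)
  bit 0 = 1: r = r^2 * 14 mod 43 = 1^2 * 14 = 1*14 = 14
  bit 1 = 1: r = r^2 * 14 mod 43 = 14^2 * 14 = 24*14 = 35
  bit 2 = 1: r = r^2 * 14 mod 43 = 35^2 * 14 = 21*14 = 36
  -> s = B^a = 36

Answer: 7 14 36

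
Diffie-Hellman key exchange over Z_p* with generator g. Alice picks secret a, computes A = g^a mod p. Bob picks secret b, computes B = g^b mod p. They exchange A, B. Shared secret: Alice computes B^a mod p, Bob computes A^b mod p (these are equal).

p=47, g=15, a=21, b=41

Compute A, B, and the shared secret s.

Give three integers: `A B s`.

Answer: 33 35 31

Derivation:
A = 15^21 mod 47  (bits of 21 = 10101)
  bit 0 = 1: r = r^2 * 15 mod 47 = 1^2 * 15 = 1*15 = 15
  bit 1 = 0: r = r^2 mod 47 = 15^2 = 37
  bit 2 = 1: r = r^2 * 15 mod 47 = 37^2 * 15 = 6*15 = 43
  bit 3 = 0: r = r^2 mod 47 = 43^2 = 16
  bit 4 = 1: r = r^2 * 15 mod 47 = 16^2 * 15 = 21*15 = 33
  -> A = 33
B = 15^41 mod 47  (bits of 41 = 101001)
  bit 0 = 1: r = r^2 * 15 mod 47 = 1^2 * 15 = 1*15 = 15
  bit 1 = 0: r = r^2 mod 47 = 15^2 = 37
  bit 2 = 1: r = r^2 * 15 mod 47 = 37^2 * 15 = 6*15 = 43
  bit 3 = 0: r = r^2 mod 47 = 43^2 = 16
  bit 4 = 0: r = r^2 mod 47 = 16^2 = 21
  bit 5 = 1: r = r^2 * 15 mod 47 = 21^2 * 15 = 18*15 = 35
  -> B = 35
s = B^a = 35^21 mod 47  (bits of 21 = 10101)
  bit 0 = 1: r = r^2 * 35 mod 47 = 1^2 * 35 = 1*35 = 35
  bit 1 = 0: r = r^2 mod 47 = 35^2 = 3
  bit 2 = 1: r = r^2 * 35 mod 47 = 3^2 * 35 = 9*35 = 33
  bit 3 = 0: r = r^2 mod 47 = 33^2 = 8
  bit 4 = 1: r = r^2 * 35 mod 47 = 8^2 * 35 = 17*35 = 31
  -> s = B^a = 31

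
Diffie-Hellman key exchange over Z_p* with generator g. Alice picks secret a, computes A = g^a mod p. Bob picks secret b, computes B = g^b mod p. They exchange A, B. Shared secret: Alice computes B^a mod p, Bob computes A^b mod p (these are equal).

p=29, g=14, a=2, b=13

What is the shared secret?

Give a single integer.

A = 14^2 mod 29  (bits of 2 = 10)
  bit 0 = 1: r = r^2 * 14 mod 29 = 1^2 * 14 = 1*14 = 14
  bit 1 = 0: r = r^2 mod 29 = 14^2 = 22
  -> A = 22
B = 14^13 mod 29  (bits of 13 = 1101)
  bit 0 = 1: r = r^2 * 14 mod 29 = 1^2 * 14 = 1*14 = 14
  bit 1 = 1: r = r^2 * 14 mod 29 = 14^2 * 14 = 22*14 = 18
  bit 2 = 0: r = r^2 mod 29 = 18^2 = 5
  bit 3 = 1: r = r^2 * 14 mod 29 = 5^2 * 14 = 25*14 = 2
  -> B = 2
s = B^a = 2^2 mod 29  (bits of 2 = 10)
  bit 0 = 1: r = r^2 * 2 mod 29 = 1^2 * 2 = 1*2 = 2
  bit 1 = 0: r = r^2 mod 29 = 2^2 = 4
  -> s = B^a = 4

Answer: 4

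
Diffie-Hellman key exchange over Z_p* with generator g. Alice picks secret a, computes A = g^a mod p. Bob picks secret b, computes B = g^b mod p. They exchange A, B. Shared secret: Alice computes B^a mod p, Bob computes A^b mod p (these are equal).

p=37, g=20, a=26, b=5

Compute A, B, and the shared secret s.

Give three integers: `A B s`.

Answer: 4 18 25

Derivation:
A = 20^26 mod 37  (bits of 26 = 11010)
  bit 0 = 1: r = r^2 * 20 mod 37 = 1^2 * 20 = 1*20 = 20
  bit 1 = 1: r = r^2 * 20 mod 37 = 20^2 * 20 = 30*20 = 8
  bit 2 = 0: r = r^2 mod 37 = 8^2 = 27
  bit 3 = 1: r = r^2 * 20 mod 37 = 27^2 * 20 = 26*20 = 2
  bit 4 = 0: r = r^2 mod 37 = 2^2 = 4
  -> A = 4
B = 20^5 mod 37  (bits of 5 = 101)
  bit 0 = 1: r = r^2 * 20 mod 37 = 1^2 * 20 = 1*20 = 20
  bit 1 = 0: r = r^2 mod 37 = 20^2 = 30
  bit 2 = 1: r = r^2 * 20 mod 37 = 30^2 * 20 = 12*20 = 18
  -> B = 18
s = B^a = 18^26 mod 37  (bits of 26 = 11010)
  bit 0 = 1: r = r^2 * 18 mod 37 = 1^2 * 18 = 1*18 = 18
  bit 1 = 1: r = r^2 * 18 mod 37 = 18^2 * 18 = 28*18 = 23
  bit 2 = 0: r = r^2 mod 37 = 23^2 = 11
  bit 3 = 1: r = r^2 * 18 mod 37 = 11^2 * 18 = 10*18 = 32
  bit 4 = 0: r = r^2 mod 37 = 32^2 = 25
  -> s = B^a = 25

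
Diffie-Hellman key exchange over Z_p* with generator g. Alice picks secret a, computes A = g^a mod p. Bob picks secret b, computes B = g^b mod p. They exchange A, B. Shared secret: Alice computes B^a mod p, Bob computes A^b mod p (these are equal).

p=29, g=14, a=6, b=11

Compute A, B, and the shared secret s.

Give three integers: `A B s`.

Answer: 5 8 13

Derivation:
A = 14^6 mod 29  (bits of 6 = 110)
  bit 0 = 1: r = r^2 * 14 mod 29 = 1^2 * 14 = 1*14 = 14
  bit 1 = 1: r = r^2 * 14 mod 29 = 14^2 * 14 = 22*14 = 18
  bit 2 = 0: r = r^2 mod 29 = 18^2 = 5
  -> A = 5
B = 14^11 mod 29  (bits of 11 = 1011)
  bit 0 = 1: r = r^2 * 14 mod 29 = 1^2 * 14 = 1*14 = 14
  bit 1 = 0: r = r^2 mod 29 = 14^2 = 22
  bit 2 = 1: r = r^2 * 14 mod 29 = 22^2 * 14 = 20*14 = 19
  bit 3 = 1: r = r^2 * 14 mod 29 = 19^2 * 14 = 13*14 = 8
  -> B = 8
s = B^a = 8^6 mod 29  (bits of 6 = 110)
  bit 0 = 1: r = r^2 * 8 mod 29 = 1^2 * 8 = 1*8 = 8
  bit 1 = 1: r = r^2 * 8 mod 29 = 8^2 * 8 = 6*8 = 19
  bit 2 = 0: r = r^2 mod 29 = 19^2 = 13
  -> s = B^a = 13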